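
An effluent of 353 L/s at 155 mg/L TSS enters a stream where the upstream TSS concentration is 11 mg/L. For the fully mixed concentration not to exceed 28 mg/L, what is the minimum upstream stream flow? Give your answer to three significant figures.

Set C_mix = 28: (Q·11.00 + 353.0·155.0) / (Q + 353.0) = 28
→ Q = 353.0·(155.0 − 28)/(28 − 11.00) = 2637 L/s.

2640 L/s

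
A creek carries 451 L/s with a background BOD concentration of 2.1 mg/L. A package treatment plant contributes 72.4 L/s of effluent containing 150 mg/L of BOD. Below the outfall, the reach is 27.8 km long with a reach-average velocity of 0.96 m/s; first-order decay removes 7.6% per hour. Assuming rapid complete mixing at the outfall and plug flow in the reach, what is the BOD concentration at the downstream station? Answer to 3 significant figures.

Flow-weighted average: C = (451.0·2.100 + 72.40·150.0) / 523.4 = 11810/523.4 = 22.56 mg/L.
Travel time t = 27.8·1000 / 0.96 = 28960 s = 8.044 h.
7.6%/h lost → k = −ln(1 − 0.076) = 0.07904 h⁻¹.
Applying C = C₀e^(−kt): 22.56 × 0.5295 = 11.94 mg/L.

11.9 mg/L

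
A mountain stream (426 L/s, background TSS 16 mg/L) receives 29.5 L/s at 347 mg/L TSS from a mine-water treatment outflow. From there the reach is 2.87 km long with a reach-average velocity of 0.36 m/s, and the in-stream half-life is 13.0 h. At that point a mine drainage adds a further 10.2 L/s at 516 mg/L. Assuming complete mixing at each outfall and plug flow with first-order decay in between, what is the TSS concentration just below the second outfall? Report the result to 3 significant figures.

Conservation of mass: C = (426.0·16.00 + 29.50·347.0) / 455.5 = 17050/455.5 = 37.44 mg/L; combined flow 455.5 L/s.
Travel time t = 2.87·1000 / 0.36 = 7972 s = 2.215 h.
Half-life 13.0 h → k = ln 2 / 13.0 = 0.05332 h⁻¹ = 1.280 d⁻¹.
Applying C = C₀e^(−kt): 37.44 × 0.8886 = 33.27 mg/L.
Second outfall: C = (455.5·33.27 + 10.20·516.0)/465.7 = 43.84 mg/L.

43.8 mg/L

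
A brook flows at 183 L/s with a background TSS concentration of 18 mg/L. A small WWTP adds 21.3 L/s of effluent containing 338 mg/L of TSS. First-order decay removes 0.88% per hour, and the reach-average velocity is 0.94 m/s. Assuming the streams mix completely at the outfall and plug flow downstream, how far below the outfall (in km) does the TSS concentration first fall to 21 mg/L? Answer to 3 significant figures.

342 km

Mass balance: C = (183.0·18.00 + 21.30·338.0) / 204.3 = 10490/204.3 = 51.36 mg/L.
0.88%/h lost → k = −ln(1 − 0.0088) = 0.008839 h⁻¹.
Set 51.36·exp(−k·t) = 21 → t = ln(51.36/21)/k = 364300 s = 101.2 h.
Distance = v·t = 0.94·364300 = 342400 m = 342.4 km.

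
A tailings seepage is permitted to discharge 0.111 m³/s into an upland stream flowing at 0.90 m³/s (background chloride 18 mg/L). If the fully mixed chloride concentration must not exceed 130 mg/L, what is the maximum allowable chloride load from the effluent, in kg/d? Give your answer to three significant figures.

Mass balance at the limit: 0.9000·18.00 + 0.1110·Cₑ = 1.011·130 → Cₑ = 1038 mg/L.
Load = 0.1110 m³/s × 1038 g/m³ × 86 400 s/d = 9956 kg/d.

9960 kg/d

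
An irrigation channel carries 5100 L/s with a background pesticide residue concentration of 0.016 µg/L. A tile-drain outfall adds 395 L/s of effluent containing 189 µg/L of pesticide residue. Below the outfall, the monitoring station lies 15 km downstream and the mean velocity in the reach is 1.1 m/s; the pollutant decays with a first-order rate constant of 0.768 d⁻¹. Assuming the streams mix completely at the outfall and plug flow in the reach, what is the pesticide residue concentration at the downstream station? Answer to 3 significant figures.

12.0 µg/L

Flow-weighted average: C = (5100·0.01600 + 395.0·189.0) / 5495 = 74740/5495 = 13.60 µg/L.
Travel time t = 15·1000 / 1.1 = 13640 s = 3.788 h.
After decay, C = 13.60 × e^(−kt) = 13.60 × 0.8858 = 12.05 µg/L.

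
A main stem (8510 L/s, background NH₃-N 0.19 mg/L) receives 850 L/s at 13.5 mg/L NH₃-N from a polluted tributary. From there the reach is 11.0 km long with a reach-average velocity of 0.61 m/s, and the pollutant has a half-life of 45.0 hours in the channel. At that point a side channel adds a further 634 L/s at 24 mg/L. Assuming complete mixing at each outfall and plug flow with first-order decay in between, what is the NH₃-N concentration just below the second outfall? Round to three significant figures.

2.74 mg/L

After mixing, C = (8510·0.1900 + 850.0·13.50) / 9360 = 13090/9360 = 1.399 mg/L; combined flow 9360 L/s.
Travel time t = 11.0·1000 / 0.61 = 18030 s = 5.009 h.
Half-life 45.0 h → k = ln 2 / 45.0 = 0.01540 h⁻¹ = 0.3697 d⁻¹.
Decay over the reach: 1.399·exp(−kt) = 1.399·0.9257 = 1.295 mg/L.
Second outfall: C = (9360·1.295 + 634.0·24.00)/9994 = 2.735 mg/L.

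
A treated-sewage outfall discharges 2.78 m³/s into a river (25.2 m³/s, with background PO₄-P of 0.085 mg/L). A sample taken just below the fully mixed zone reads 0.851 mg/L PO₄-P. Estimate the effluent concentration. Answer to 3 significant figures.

Mass balance: 25.20·0.08500 + 2.780·Cₑ = 27.98·0.8510
→ Cₑ = (27.98·0.8510 − 25.20·0.08500) / 2.780 = 7.795 mg/L.

7.79 mg/L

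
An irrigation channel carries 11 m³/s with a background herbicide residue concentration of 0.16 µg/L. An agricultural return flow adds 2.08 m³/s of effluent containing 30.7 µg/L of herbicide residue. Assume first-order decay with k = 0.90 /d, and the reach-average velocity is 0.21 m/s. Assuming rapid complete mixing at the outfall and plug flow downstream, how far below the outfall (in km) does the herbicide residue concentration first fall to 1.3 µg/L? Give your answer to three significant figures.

After mixing, C = (11.00·0.1600 + 2.080·30.70) / 13.08 = 65.62/13.08 = 5.017 µg/L.
Set 5.017·exp(−k·t) = 1.3 → t = ln(5.017/1.3)/k = 129600 s = 36.01 h.
Distance = v·t = 0.21·129600 = 27220 m = 27.22 km.

27.2 km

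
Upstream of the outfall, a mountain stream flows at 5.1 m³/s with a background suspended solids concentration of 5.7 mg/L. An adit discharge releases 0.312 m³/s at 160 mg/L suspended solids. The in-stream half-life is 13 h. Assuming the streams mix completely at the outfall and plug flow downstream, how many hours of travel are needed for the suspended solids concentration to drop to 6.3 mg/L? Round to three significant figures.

Flow-weighted average: C = (5.100·5.700 + 0.3120·160.0) / 5.412 = 78.99/5.412 = 14.60 mg/L.
Half-life 13 h → k = ln 2 / 13 = 0.05332 h⁻¹ = 1.280 d⁻¹.
14.60·exp(−k·t) = 6.3 → t = ln(14.60/6.3)/k = 56730 s = 15.76 h.

15.8 h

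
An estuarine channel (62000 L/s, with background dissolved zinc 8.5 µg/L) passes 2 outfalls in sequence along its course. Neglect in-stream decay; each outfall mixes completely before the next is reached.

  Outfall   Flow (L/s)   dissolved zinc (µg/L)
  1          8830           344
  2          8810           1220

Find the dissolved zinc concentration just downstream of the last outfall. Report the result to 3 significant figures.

180 µg/L

Below outfall 1: Q → 70830 L/s, C = (62000·8.500 + 8830·344.0)/70830 = 50.33 µg/L.
Below outfall 2: Q → 79640 L/s, C = (70830·50.33 + 8810·1220)/79640 = 179.7 µg/L.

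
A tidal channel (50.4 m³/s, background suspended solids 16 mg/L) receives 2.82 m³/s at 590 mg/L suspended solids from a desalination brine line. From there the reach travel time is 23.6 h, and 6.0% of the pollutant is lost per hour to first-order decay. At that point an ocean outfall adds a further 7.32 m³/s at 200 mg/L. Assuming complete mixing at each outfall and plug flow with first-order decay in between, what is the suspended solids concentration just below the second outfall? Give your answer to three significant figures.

After mixing, C = (50.40·16.00 + 2.820·590.0) / 53.22 = 2470/53.22 = 46.41 mg/L; combined flow 53.22 m³/s.
6.0%/h lost → k = −ln(1 − 0.06) = 0.06188 h⁻¹.
First-order decay: C = 46.41·exp(−k·t) = 46.41·0.2322 = 10.78 mg/L.
Second outfall: C = (53.22·10.78 + 7.320·200.0)/60.54 = 33.66 mg/L.

33.7 mg/L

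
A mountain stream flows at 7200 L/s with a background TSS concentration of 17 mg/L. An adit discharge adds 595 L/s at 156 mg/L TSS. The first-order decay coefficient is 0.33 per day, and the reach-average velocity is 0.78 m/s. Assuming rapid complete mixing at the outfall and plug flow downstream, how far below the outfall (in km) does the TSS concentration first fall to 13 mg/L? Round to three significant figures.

154 km

Mass balance: C = (7200·17.00 + 595.0·156.0) / 7795 = 215200/7795 = 27.61 mg/L.
Set 27.61·exp(−k·t) = 13 → t = ln(27.61/13)/k = 197200 s = 54.78 h.
Distance = v·t = 0.78·197200 = 153800 m = 153.8 km.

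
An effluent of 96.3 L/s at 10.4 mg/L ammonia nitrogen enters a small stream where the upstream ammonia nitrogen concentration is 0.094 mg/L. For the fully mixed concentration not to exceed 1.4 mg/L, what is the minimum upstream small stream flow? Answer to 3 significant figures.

Set C_mix = 1.4: (Q·0.09400 + 96.30·10.40) / (Q + 96.30) = 1.4
→ Q = 96.30·(10.40 − 1.4)/(1.4 − 0.09400) = 663.6 L/s.

664 L/s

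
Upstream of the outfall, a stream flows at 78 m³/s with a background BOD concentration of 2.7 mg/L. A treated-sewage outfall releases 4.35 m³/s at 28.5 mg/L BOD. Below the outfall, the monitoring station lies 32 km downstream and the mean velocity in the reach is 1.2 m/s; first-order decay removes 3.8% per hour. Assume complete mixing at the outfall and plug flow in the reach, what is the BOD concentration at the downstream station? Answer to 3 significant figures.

3.05 mg/L

Flow-weighted average: C = (78.00·2.700 + 4.350·28.50) / 82.35 = 334.6/82.35 = 4.063 mg/L.
Travel time t = 32·1000 / 1.2 = 26670 s = 7.407 h.
3.8%/h lost → k = −ln(1 − 0.038) = 0.03874 h⁻¹.
Decay over the reach: 4.063·exp(−kt) = 4.063·0.7505 = 3.049 mg/L.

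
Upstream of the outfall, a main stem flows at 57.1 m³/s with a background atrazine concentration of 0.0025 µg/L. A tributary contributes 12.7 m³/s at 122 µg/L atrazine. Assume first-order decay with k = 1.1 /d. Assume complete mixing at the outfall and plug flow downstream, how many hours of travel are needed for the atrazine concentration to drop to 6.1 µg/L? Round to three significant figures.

28.2 h

Mixed concentration C = ΣQC/ΣQ = (57.10·0.002500 + 12.70·122.0) / 69.80 = 1550/69.80 = 22.20 µg/L.
22.20·exp(−k·t) = 6.1 → t = ln(22.20/6.1)/k = 101500 s = 28.18 h.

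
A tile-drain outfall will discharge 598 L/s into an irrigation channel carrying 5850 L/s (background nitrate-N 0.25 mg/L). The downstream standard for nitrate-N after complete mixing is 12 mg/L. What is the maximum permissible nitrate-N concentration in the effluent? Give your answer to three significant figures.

At the limit, (Qr·Cr + Qe·Cₑ)/(Qr + Qe) = 12:
Cₑ = (6448·12 − 5850·0.2500) / 598.0 = 126.9 mg/L.

127 mg/L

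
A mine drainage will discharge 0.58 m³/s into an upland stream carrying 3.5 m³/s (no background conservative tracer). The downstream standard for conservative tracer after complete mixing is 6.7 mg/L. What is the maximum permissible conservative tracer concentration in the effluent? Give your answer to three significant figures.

47.1 mg/L

At the limit, (Qr·Cr + Qe·Cₑ)/(Qr + Qe) = 6.7:
Cₑ = (4.080·6.7 − 3.500·0) / 0.5800 = 47.13 mg/L.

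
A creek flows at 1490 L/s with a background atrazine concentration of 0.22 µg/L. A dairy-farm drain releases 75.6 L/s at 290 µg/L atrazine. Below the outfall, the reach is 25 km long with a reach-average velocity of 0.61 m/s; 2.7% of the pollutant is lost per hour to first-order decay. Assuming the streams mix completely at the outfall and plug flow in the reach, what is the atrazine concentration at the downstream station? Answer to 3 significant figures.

10.4 µg/L

Flow-weighted average: C = (1490·0.2200 + 75.60·290.0) / 1566 = 22250/1566 = 14.21 µg/L.
Travel time t = 25·1000 / 0.61 = 40980 s = 11.38 h.
2.7%/h lost → k = −ln(1 − 0.027) = 0.02737 h⁻¹.
First-order decay: C = 14.21·exp(−k·t) = 14.21·0.7323 = 10.41 µg/L.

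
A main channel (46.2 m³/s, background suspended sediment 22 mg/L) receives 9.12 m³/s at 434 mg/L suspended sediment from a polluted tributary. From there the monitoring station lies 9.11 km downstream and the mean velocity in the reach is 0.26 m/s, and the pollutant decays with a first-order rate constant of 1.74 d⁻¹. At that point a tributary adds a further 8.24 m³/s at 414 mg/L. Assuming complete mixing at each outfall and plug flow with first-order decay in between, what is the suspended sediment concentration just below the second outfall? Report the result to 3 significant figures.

After mixing, C = (46.20·22.00 + 9.120·434.0) / 55.32 = 4974/55.32 = 89.92 mg/L; combined flow 55.32 m³/s.
Travel time t = 9.11·1000 / 0.26 = 35040 s = 9.733 h.
After decay, C = 89.92 × e^(−kt) = 89.92 × 0.4938 = 44.40 mg/L.
At the second outfall, C = (55.32·44.40 + 8.240·414.0) / (55.32 + 8.240) = 92.32 mg/L.

92.3 mg/L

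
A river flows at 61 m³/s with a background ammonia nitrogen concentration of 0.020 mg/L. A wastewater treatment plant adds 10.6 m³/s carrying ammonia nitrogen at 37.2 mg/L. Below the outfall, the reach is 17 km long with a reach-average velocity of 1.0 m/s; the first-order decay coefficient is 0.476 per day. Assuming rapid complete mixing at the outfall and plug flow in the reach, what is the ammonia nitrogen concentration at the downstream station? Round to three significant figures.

Conservation of mass: C = (61.00·0.02000 + 10.60·37.20) / 71.60 = 395.5/71.60 = 5.524 mg/L.
Travel time t = 17·1000 / 1.0 = 17000 s = 4.722 h.
After decay, C = 5.524 × e^(−kt) = 5.524 × 0.9106 = 5.030 mg/L.

5.03 mg/L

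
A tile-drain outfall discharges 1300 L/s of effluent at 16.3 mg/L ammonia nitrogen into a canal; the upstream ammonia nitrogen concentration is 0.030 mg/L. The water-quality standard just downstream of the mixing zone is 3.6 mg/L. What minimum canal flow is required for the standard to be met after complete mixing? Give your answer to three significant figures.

4620 L/s

Set C_mix = 3.6: (Q·0.03000 + 1300·16.30) / (Q + 1300) = 3.6
→ Q = 1300·(16.30 − 3.6)/(3.6 − 0.03000) = 4625 L/s.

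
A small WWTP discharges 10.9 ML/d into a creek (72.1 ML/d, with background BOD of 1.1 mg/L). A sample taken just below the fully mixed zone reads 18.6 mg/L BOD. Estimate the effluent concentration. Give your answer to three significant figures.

Mass balance: 72.10·1.100 + 10.90·Cₑ = 83.00·18.60
→ Cₑ = (83.00·18.60 − 72.10·1.100) / 10.90 = 134.4 mg/L.

134 mg/L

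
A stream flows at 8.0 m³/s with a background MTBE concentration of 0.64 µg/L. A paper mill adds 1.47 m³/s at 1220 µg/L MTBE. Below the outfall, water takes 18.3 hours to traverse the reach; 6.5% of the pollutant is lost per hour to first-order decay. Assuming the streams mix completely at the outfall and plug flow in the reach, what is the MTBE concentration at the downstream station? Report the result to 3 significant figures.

Mass balance: C = (8.000·0.6400 + 1.470·1220) / 9.470 = 1799/9.470 = 189.9 µg/L.
6.5%/h lost → k = −ln(1 − 0.065) = 0.06721 h⁻¹.
Applying C = C₀e^(−kt): 189.9 × 0.2923 = 55.52 µg/L.

55.5 µg/L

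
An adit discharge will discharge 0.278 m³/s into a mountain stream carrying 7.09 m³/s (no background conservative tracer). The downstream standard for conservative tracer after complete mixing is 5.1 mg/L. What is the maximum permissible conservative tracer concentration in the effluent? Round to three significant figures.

At the limit, (Qr·Cr + Qe·Cₑ)/(Qr + Qe) = 5.1:
Cₑ = (7.368·5.1 − 7.090·0) / 0.2780 = 135.2 mg/L.

135 mg/L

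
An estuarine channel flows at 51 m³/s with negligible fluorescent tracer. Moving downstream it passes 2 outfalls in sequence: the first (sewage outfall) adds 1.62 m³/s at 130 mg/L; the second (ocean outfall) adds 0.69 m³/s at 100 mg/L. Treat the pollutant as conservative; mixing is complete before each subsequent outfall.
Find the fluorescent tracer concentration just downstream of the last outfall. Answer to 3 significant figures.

5.24 mg/L

Outfall 1: combined Q = 52.62 m³/s; C = (51.00·0 + 1.620·130.0)/52.62 = 4.002 mg/L.
Outfall 2: combined Q = 53.31 m³/s; C = (52.62·4.002 + 0.6900·100.0)/53.31 = 5.245 mg/L.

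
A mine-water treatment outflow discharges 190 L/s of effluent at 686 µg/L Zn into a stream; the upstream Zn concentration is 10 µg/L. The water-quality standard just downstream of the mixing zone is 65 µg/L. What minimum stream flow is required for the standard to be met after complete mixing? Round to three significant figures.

Set C_mix = 65: (Q·10.00 + 190.0·686.0) / (Q + 190.0) = 65
→ Q = 190.0·(686.0 − 65)/(65 − 10.00) = 2145 L/s.

2150 L/s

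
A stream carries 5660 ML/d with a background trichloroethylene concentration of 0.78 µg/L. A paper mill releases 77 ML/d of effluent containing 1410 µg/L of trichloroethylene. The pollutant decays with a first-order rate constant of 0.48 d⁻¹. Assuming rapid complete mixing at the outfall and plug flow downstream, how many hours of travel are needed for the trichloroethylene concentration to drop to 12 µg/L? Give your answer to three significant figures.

24.8 h

Flow-weighted average: C = (5660·0.7800 + 77.00·1410) / 5737 = 113000/5737 = 19.69 µg/L.
19.69·exp(−k·t) = 12 → t = ln(19.69/12)/k = 89170 s = 24.77 h.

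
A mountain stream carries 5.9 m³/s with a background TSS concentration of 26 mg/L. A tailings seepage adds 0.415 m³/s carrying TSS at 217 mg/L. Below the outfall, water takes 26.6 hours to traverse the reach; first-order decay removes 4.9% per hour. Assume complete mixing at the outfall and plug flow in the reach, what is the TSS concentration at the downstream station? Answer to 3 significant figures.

Mixed concentration C = ΣQC/ΣQ = (5.900·26.00 + 0.4150·217.0) / 6.315 = 243.5/6.315 = 38.55 mg/L.
4.9%/h lost → k = −ln(1 − 0.049) = 0.05024 h⁻¹.
Applying C = C₀e^(−kt): 38.55 × 0.2628 = 10.13 mg/L.

10.1 mg/L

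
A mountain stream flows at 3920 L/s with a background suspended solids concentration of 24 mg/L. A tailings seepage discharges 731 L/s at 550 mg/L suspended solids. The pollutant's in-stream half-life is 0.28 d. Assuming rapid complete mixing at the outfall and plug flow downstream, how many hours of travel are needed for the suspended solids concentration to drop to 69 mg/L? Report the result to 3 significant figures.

After mixing, C = (3920·24.00 + 731.0·550.0) / 4651 = 496100/4651 = 106.7 mg/L.
Half-life 0.28 d → k = ln 2 / 0.28 = 2.476 d⁻¹.
106.7·exp(−k·t) = 69 → t = ln(106.7/69)/k = 15200 s = 4.224 h.

4.22 h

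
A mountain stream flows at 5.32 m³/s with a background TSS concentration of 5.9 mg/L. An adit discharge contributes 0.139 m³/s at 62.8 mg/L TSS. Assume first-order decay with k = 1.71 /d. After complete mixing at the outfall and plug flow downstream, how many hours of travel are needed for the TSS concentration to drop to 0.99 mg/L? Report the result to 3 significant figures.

Mass balance: C = (5.320·5.900 + 0.1390·62.80) / 5.459 = 40.12/5.459 = 7.349 mg/L.
7.349·exp(−k·t) = 0.99 → t = ln(7.349/0.99)/k = 101300 s = 28.13 h.

28.1 h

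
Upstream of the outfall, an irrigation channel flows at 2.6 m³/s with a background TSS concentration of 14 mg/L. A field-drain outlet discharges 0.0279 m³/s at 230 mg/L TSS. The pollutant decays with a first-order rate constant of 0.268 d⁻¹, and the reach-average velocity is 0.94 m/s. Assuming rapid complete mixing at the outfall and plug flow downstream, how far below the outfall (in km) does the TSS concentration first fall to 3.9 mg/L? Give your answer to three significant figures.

433 km

Mixed concentration C = ΣQC/ΣQ = (2.600·14.00 + 0.02790·230.0) / 2.628 = 42.82/2.628 = 16.29 mg/L.
Set 16.29·exp(−k·t) = 3.9 → t = ln(16.29/3.9)/k = 460900 s = 128.0 h.
Distance = v·t = 0.94·460900 = 433300 m = 433.3 km.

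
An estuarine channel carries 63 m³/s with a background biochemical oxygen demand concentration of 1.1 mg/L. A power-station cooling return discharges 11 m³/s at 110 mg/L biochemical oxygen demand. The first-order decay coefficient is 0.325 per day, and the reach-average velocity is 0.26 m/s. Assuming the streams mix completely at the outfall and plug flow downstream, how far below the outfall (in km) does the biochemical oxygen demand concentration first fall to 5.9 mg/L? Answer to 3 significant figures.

74.3 km

Flow-weighted average: C = (63.00·1.100 + 11.00·110.0) / 74.00 = 1279/74.00 = 17.29 mg/L.
Set 17.29·exp(−k·t) = 5.9 → t = ln(17.29/5.9)/k = 285800 s = 79.39 h.
Distance = v·t = 0.26·285800 = 74310 m = 74.31 km.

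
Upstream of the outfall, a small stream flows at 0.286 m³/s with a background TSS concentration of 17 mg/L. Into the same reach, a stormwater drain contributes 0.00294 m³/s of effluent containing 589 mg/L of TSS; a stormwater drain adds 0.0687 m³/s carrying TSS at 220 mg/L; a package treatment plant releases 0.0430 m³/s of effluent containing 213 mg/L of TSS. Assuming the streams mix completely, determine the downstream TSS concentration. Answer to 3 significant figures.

After mixing, C = (0.2860·17.00 + 0.002940·589.0 + 0.06870·220.0 + 0.04300·213.0) / 0.4006 = 30.87/0.4006 = 77.04 mg/L.

77.0 mg/L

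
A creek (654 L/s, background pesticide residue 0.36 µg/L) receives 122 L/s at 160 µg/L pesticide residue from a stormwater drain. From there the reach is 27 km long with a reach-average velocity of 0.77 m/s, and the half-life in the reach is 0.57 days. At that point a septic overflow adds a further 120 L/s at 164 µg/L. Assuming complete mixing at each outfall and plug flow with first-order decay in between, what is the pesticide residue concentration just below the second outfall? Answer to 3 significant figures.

Mass balance: C = (654.0·0.3600 + 122.0·160.0) / 776.0 = 19760/776.0 = 25.46 µg/L; combined flow 776.0 L/s.
Travel time t = 27·1000 / 0.77 = 35060 s = 9.740 h.
Half-life 0.57 d → k = ln 2 / 0.57 = 1.216 d⁻¹.
Decay over the reach: 25.46·exp(−kt) = 25.46·0.6105 = 15.54 µg/L.
At the second outfall, C = (776.0·15.54 + 120.0·164.0) / (776.0 + 120.0) = 35.42 µg/L.

35.4 µg/L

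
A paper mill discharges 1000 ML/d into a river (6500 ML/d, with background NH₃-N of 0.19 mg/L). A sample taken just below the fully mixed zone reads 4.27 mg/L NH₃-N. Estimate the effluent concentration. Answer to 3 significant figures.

Mass balance: 6500·0.1900 + 1000·Cₑ = 7500·4.270
→ Cₑ = (7500·4.270 − 6500·0.1900) / 1000 = 30.79 mg/L.

30.8 mg/L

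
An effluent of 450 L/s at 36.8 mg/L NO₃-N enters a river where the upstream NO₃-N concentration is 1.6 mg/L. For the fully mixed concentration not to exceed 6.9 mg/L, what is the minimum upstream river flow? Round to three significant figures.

Set C_mix = 6.9: (Q·1.600 + 450.0·36.80) / (Q + 450.0) = 6.9
→ Q = 450.0·(36.80 − 6.9)/(6.9 − 1.600) = 2539 L/s.

2540 L/s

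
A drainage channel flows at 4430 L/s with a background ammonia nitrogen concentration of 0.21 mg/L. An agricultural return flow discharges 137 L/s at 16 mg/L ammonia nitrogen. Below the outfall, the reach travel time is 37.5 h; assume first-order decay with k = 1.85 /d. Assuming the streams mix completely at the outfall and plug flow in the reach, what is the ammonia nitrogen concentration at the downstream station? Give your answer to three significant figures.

Mass balance: C = (4430·0.2100 + 137.0·16.00) / 4567 = 3122/4567 = 0.6837 mg/L.
After decay, C = 0.6837 × e^(−kt) = 0.6837 × 0.05554 = 0.03797 mg/L.

0.0380 mg/L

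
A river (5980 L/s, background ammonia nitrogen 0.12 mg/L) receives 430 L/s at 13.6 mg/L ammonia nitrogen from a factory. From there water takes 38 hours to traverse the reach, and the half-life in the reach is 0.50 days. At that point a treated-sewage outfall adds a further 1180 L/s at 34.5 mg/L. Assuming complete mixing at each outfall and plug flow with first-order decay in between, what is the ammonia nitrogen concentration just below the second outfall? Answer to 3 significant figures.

Mixed concentration C = ΣQC/ΣQ = (5980·0.1200 + 430.0·13.60) / 6410 = 6566/6410 = 1.024 mg/L; combined flow 6410 L/s.
Half-life 0.50 d → k = ln 2 / 0.50 = 1.386 d⁻¹.
After decay, C = 1.024 × e^(−kt) = 1.024 × 0.1114 = 0.1141 mg/L.
Second outfall: C = (6410·0.1141 + 1180·34.50)/7590 = 5.460 mg/L.

5.46 mg/L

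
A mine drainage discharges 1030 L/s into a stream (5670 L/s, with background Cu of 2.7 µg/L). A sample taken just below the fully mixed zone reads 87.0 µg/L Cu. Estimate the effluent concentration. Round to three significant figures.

551 µg/L

Mass balance: 5670·2.700 + 1030·Cₑ = 6700·87.00
→ Cₑ = (6700·87.00 − 5670·2.700) / 1030 = 551.1 µg/L.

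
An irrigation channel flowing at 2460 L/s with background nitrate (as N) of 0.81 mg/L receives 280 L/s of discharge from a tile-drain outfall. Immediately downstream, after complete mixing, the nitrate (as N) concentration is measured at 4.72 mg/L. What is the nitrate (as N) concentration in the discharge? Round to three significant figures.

Mass balance: 2460·0.8100 + 280.0·Cₑ = 2740·4.720
→ Cₑ = (2740·4.720 − 2460·0.8100) / 280.0 = 39.07 mg/L.

39.1 mg/L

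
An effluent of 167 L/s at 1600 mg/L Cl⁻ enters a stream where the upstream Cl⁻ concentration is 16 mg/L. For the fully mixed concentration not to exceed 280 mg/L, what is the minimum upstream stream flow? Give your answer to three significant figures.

835 L/s

Set C_mix = 280: (Q·16.00 + 167.0·1600) / (Q + 167.0) = 280
→ Q = 167.0·(1600 − 280)/(280 − 16.00) = 835.0 L/s.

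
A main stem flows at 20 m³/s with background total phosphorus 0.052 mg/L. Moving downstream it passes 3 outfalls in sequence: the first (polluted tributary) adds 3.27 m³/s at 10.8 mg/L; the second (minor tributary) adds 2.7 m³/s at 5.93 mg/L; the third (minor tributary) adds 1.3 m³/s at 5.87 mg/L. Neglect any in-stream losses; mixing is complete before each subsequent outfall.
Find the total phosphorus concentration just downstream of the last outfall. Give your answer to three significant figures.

Below outfall 1: Q → 23.27 m³/s, C = (20.00·0.05200 + 3.270·10.80)/23.27 = 1.562 mg/L.
Below outfall 2: Q → 25.97 m³/s, C = (23.27·1.562 + 2.700·5.930)/25.97 = 2.016 mg/L.
Below outfall 3: Q → 27.27 m³/s, C = (25.97·2.016 + 1.300·5.870)/27.27 = 2.200 mg/L.

2.20 mg/L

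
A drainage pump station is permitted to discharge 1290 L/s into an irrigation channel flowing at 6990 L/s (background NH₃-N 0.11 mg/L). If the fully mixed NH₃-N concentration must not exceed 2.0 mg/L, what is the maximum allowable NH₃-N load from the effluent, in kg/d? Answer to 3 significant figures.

Mass balance at the limit: 6990·0.1100 + 1290·Cₑ = 8280·2.0 → Cₑ = 12.24 mg/L.
1290 L/s = 1.290 m³/s. Load = 1.290 m³/s × 12.24 g/m³ × 86 400 s/d = 1364 kg/d.

1360 kg/d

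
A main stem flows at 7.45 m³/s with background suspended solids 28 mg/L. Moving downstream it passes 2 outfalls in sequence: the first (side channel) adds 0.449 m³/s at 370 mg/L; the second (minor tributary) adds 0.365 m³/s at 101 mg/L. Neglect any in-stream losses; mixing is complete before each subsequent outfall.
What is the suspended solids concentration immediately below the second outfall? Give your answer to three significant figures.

49.8 mg/L

After outfall 1: Q = 7.450 + 0.4490 = 7.899 m³/s; C = (7.450·28.00 + 0.4490·370.0)/7.899 = 47.44 mg/L.
After outfall 2: Q = 7.899 + 0.3650 = 8.264 m³/s; C = (7.899·47.44 + 0.3650·101.0)/8.264 = 49.81 mg/L.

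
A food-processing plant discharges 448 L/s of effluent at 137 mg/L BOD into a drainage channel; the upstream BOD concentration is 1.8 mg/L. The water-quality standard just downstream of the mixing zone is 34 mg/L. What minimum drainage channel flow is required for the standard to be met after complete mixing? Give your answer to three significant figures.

1430 L/s

Set C_mix = 34: (Q·1.800 + 448.0·137.0) / (Q + 448.0) = 34
→ Q = 448.0·(137.0 − 34)/(34 − 1.800) = 1433 L/s.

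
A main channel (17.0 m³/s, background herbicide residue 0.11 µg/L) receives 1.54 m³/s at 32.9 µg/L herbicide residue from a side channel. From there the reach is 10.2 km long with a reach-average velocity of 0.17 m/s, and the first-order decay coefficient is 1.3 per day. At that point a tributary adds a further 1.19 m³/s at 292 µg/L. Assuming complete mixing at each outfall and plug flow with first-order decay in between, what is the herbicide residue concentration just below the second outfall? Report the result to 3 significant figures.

Mixed concentration C = ΣQC/ΣQ = (17.00·0.1100 + 1.540·32.90) / 18.54 = 52.54/18.54 = 2.834 µg/L; combined flow 18.54 m³/s.
Travel time t = 10.2·1000 / 0.17 = 60000 s = 16.67 h.
Decay over the reach: 2.834·exp(−kt) = 2.834·0.4054 = 1.149 µg/L.
At the second outfall, C = (18.54·1.149 + 1.190·292.0) / (18.54 + 1.190) = 18.69 µg/L.

18.7 µg/L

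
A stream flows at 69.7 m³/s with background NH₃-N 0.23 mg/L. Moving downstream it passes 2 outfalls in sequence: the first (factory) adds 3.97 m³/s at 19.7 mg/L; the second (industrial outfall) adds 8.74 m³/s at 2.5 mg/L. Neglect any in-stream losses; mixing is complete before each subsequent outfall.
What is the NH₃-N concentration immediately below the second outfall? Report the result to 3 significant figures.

1.41 mg/L

Outfall 1: combined Q = 73.67 m³/s; C = (69.70·0.2300 + 3.970·19.70)/73.67 = 1.279 mg/L.
Outfall 2: combined Q = 82.41 m³/s; C = (73.67·1.279 + 8.740·2.500)/82.41 = 1.409 mg/L.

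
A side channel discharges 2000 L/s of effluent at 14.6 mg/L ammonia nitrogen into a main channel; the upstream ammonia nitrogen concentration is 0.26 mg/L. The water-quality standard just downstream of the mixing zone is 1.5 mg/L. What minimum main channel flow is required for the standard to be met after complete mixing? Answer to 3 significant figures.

Set C_mix = 1.5: (Q·0.2600 + 2000·14.60) / (Q + 2000) = 1.5
→ Q = 2000·(14.60 − 1.5)/(1.5 − 0.2600) = 21130 L/s.

21100 L/s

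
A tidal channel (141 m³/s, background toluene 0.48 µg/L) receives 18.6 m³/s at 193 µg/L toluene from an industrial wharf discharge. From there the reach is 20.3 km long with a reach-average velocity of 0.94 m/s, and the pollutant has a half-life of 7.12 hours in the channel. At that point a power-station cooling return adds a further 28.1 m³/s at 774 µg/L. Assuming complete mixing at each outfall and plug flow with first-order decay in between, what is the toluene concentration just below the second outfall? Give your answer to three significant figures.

127 µg/L

Mass balance: C = (141.0·0.4800 + 18.60·193.0) / 159.6 = 3657/159.6 = 22.92 µg/L; combined flow 159.6 m³/s.
Travel time t = 20.3·1000 / 0.94 = 21600 s = 5.999 h.
Half-life 7.12 h → k = ln 2 / 7.12 = 0.09735 h⁻¹ = 2.336 d⁻¹.
Decay over the reach: 22.92·exp(−kt) = 22.92·0.5577 = 12.78 µg/L.
Second outfall: C = (159.6·12.78 + 28.10·774.0)/187.7 = 126.7 µg/L.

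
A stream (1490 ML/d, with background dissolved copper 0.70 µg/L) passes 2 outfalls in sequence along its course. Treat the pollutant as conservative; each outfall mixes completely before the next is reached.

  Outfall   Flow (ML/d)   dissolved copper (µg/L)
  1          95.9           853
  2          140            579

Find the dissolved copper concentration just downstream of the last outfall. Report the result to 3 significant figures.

95.0 µg/L

Outfall 1: combined Q = 1586 ML/d; C = (1490·0.7000 + 95.90·853.0)/1586 = 52.24 µg/L.
Outfall 2: combined Q = 1726 ML/d; C = (1586·52.24 + 140.0·579.0)/1726 = 94.97 µg/L.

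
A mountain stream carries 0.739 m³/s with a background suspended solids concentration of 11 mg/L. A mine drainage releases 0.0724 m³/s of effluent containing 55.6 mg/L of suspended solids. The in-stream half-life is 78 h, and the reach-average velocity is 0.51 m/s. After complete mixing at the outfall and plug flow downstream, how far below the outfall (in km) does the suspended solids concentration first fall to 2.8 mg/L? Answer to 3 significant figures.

346 km

Mass balance: C = (0.7390·11.00 + 0.07240·55.60) / 0.8114 = 12.15/0.8114 = 14.98 mg/L.
Half-life 78 h → k = ln 2 / 78 = 0.008887 h⁻¹ = 0.2133 d⁻¹.
Set 14.98·exp(−k·t) = 2.8 → t = ln(14.98/2.8)/k = 679400 s = 188.7 h.
Distance = v·t = 0.51·679400 = 346500 m = 346.5 km.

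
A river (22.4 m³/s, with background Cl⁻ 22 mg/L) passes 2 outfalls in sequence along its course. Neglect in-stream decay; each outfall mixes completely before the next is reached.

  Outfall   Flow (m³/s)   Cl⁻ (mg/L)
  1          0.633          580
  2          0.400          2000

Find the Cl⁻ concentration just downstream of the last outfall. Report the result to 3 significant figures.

70.8 mg/L

Outfall 1: combined Q = 23.03 m³/s; C = (22.40·22.00 + 0.6330·580.0)/23.03 = 37.34 mg/L.
Outfall 2: combined Q = 23.43 m³/s; C = (23.03·37.34 + 0.4000·2000)/23.43 = 70.84 mg/L.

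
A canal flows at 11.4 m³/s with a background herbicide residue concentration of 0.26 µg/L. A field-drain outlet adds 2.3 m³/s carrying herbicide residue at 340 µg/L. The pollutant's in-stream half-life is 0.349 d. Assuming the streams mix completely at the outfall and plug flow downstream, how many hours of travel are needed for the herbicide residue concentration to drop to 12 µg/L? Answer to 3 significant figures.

18.9 h

Conservation of mass: C = (11.40·0.2600 + 2.300·340.0) / 13.70 = 785.0/13.70 = 57.30 µg/L.
Half-life 0.349 d → k = ln 2 / 0.349 = 1.986 d⁻¹.
57.30·exp(−k·t) = 12 → t = ln(57.30/12)/k = 68010 s = 18.89 h.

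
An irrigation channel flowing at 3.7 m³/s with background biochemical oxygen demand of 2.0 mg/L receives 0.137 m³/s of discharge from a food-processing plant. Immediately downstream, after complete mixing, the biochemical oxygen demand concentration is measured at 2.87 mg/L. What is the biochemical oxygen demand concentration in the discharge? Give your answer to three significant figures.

26.4 mg/L

Mass balance: 3.700·2.000 + 0.1370·Cₑ = 3.837·2.870
→ Cₑ = (3.837·2.870 − 3.700·2.000) / 0.1370 = 26.37 mg/L.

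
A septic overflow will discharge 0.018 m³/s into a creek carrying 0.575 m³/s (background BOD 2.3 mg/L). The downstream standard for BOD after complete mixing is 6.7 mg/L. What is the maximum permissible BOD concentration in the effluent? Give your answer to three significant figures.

147 mg/L

At the limit, (Qr·Cr + Qe·Cₑ)/(Qr + Qe) = 6.7:
Cₑ = (0.5930·6.7 − 0.5750·2.300) / 0.01800 = 147.3 mg/L.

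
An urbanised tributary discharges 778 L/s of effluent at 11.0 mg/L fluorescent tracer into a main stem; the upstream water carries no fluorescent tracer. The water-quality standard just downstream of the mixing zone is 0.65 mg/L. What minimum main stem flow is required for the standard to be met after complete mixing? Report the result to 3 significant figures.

Set C_mix = 0.65: (Q·0 + 778.0·11.00) / (Q + 778.0) = 0.65
→ Q = 778.0·(11.00 − 0.65)/(0.65 − 0) = 12390 L/s.

12400 L/s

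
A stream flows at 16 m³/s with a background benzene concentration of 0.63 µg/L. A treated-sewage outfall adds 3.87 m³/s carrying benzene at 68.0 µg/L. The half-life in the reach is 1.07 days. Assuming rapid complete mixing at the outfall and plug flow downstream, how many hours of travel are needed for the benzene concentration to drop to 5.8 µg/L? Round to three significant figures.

After mixing, C = (16.00·0.6300 + 3.870·68.00) / 19.87 = 273.2/19.87 = 13.75 µg/L.
Half-life 1.07 d → k = ln 2 / 1.07 = 0.6478 d⁻¹.
13.75·exp(−k·t) = 5.8 → t = ln(13.75/5.8)/k = 115100 s = 31.98 h.

32.0 h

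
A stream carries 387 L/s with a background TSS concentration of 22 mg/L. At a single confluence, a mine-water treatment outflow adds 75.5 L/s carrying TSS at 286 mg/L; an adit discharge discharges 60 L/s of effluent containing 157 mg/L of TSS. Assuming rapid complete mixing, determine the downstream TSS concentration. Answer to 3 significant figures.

Mass balance: C = (387.0·22.00 + 75.50·286.0 + 60.00·157.0) / 522.5 = 39530/522.5 = 75.65 mg/L.

75.6 mg/L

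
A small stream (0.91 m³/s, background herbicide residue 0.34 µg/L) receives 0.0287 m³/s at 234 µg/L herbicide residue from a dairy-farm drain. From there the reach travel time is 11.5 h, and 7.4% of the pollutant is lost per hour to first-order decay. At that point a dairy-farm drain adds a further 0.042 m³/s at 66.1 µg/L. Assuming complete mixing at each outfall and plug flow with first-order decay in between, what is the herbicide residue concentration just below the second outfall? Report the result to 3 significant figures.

5.79 µg/L

Conservation of mass: C = (0.9100·0.3400 + 0.02870·234.0) / 0.9387 = 7.025/0.9387 = 7.484 µg/L; combined flow 0.9387 m³/s.
7.4%/h lost → k = −ln(1 − 0.074) = 0.07688 h⁻¹.
Applying C = C₀e^(−kt): 7.484 × 0.4131 = 3.091 µg/L.
At the second outfall, C = (0.9387·3.091 + 0.04200·66.10) / (0.9387 + 0.04200) = 5.790 µg/L.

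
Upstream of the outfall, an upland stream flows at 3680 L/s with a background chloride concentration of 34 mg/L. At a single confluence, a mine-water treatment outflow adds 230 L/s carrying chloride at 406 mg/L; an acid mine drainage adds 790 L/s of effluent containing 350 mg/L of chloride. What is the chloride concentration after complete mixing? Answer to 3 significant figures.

105 mg/L

After mixing, C = (3680·34.00 + 230.0·406.0 + 790.0·350.0) / 4700 = 495000/4700 = 105.3 mg/L.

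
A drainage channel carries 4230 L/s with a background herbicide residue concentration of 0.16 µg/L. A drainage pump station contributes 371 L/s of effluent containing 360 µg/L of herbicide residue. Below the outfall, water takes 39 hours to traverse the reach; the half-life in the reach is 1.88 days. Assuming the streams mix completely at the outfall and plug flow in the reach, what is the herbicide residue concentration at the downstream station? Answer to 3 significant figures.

16.0 µg/L

Conservation of mass: C = (4230·0.1600 + 371.0·360.0) / 4601 = 134200/4601 = 29.18 µg/L.
Half-life 1.88 d → k = ln 2 / 1.88 = 0.3687 d⁻¹.
Applying C = C₀e^(−kt): 29.18 × 0.5493 = 16.03 µg/L.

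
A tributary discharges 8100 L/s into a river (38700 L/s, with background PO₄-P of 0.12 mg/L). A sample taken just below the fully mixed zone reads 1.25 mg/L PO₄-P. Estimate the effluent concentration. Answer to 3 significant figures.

6.65 mg/L

Mass balance: 38700·0.1200 + 8100·Cₑ = 46800·1.250
→ Cₑ = (46800·1.250 − 38700·0.1200) / 8100 = 6.649 mg/L.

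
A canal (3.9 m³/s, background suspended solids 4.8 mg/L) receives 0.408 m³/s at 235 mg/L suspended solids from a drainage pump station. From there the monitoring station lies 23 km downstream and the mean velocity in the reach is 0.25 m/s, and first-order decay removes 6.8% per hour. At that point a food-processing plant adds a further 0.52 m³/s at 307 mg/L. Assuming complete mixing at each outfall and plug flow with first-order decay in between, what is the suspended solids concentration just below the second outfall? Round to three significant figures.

Mass balance: C = (3.900·4.800 + 0.4080·235.0) / 4.308 = 114.6/4.308 = 26.60 mg/L; combined flow 4.308 m³/s.
Travel time t = 23·1000 / 0.25 = 92000 s = 25.56 h.
6.8%/h lost → k = −ln(1 − 0.068) = 0.07042 h⁻¹.
Applying C = C₀e^(−kt): 26.60 × 0.1654 = 4.399 mg/L.
At the second outfall, C = (4.308·4.399 + 0.5200·307.0) / (4.308 + 0.5200) = 36.99 mg/L.

37.0 mg/L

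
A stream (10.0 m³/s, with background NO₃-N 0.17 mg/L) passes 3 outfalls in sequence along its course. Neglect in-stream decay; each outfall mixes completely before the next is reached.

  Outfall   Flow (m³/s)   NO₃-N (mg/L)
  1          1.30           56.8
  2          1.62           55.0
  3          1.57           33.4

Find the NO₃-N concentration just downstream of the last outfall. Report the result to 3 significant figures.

Below outfall 1: Q → 11.30 m³/s, C = (10.00·0.1700 + 1.300·56.80)/11.30 = 6.685 mg/L.
Below outfall 2: Q → 12.92 m³/s, C = (11.30·6.685 + 1.620·55.00)/12.92 = 12.74 mg/L.
Below outfall 3: Q → 14.49 m³/s, C = (12.92·12.74 + 1.570·33.40)/14.49 = 14.98 mg/L.

15.0 mg/L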